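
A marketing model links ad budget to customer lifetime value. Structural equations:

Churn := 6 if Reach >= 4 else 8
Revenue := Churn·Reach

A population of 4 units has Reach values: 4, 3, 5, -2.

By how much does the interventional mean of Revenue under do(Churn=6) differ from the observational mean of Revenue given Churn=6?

-12

The intervention sets Churn=6 in all 4 units regardless of Reach. Recomputing Revenue per unit gives 24, 18, 30, -12; average 15.
Conditioning on Churn=6 selects the 2 unit(s) with Reach ∈ {4, 5}. Their Revenue values: 24, 30. Mean = 27.
Difference = 15 − 27 = -12.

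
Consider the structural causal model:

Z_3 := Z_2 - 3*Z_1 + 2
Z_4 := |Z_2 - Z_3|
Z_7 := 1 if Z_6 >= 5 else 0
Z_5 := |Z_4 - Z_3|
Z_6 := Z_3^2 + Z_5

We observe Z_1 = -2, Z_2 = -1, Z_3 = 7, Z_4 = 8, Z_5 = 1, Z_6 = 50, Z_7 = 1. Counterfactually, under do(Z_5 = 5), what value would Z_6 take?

54

The intervention breaks the incoming arrows to Z_5: Z_5 := |Z_4 - Z_3| no longer applies, and Z_5 = 5.
Z_3 = Z_2 - 3*Z_1 + 2  [with Z_2=-1, Z_1=-2]  = 7
Z_6 = Z_3^2 + Z_5  [with Z_3=7, Z_5=5]  = 54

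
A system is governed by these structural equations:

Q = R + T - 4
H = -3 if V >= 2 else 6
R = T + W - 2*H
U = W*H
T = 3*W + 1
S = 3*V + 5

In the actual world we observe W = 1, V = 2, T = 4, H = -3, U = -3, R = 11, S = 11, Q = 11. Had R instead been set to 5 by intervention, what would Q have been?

Intervening sets R = 5 and removes its equation (R = T + W - 2*H).
T = 3*W + 1  [with W=1]  = 4
Q = R + T - 4  [with R=5, T=4]  = 5

5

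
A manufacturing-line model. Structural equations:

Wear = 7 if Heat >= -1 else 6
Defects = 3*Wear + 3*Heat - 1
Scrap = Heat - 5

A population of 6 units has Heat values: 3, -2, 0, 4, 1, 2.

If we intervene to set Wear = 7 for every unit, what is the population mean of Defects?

24

Under do(Wear=7), Wear's equation is replaced by Wear=7 for every unit. Per-unit Defects: 29, 14, 20, 32, 23, 26. Mean = 24.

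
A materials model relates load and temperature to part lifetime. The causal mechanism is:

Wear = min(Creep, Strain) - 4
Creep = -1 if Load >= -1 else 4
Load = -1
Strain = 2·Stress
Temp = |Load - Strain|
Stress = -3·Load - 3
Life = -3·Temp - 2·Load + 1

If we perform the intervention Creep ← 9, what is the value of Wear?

-4

The intervention breaks the incoming arrows to Creep: Creep = -1 if Load >= -1 else 4 no longer applies, and Creep = 9.
Stress = -3·Load - 3  [with Load=-1]  = 0
Strain = 2·Stress  [with Stress=0]  = 0
Wear = min(Creep, Strain) - 4  [with Creep=9, Strain=0]  = -4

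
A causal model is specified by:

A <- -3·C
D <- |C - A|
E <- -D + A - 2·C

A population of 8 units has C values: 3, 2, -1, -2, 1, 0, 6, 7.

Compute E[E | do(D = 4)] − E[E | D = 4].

-10

Every unit gets D=4 under the intervention. E values become -19, -14, 1, 6, -9, -4, -34, -39; E[E|do(D=4)] = -14.
Conditioning on D=4 selects the 2 unit(s) with C ∈ {-1, 1}. Their E values: 1, -9. Mean = -4.
Difference = -14 − (-4) = -10.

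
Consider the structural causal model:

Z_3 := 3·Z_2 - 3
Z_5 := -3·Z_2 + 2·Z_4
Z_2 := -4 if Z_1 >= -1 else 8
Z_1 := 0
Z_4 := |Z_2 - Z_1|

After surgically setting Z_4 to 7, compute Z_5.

26

Intervening sets Z_4 = 7 and removes its equation (Z_4 := |Z_2 - Z_1|).
Z_2 = -4 if Z_1 >= -1 else 8  [with Z_1=0]  = -4
Z_5 = -3·Z_2 + 2·Z_4  [with Z_2=-4, Z_4=7]  = 26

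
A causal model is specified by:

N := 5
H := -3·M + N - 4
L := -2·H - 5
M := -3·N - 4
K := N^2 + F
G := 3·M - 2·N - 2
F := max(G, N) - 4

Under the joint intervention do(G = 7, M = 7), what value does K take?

28

The joint intervention fixes G = 7, M = 7, removing each variable's own equation.
F = max(G, N) - 4  [with G=7, N=5]  = 3
K = N^2 + F  [with N=5, F=3]  = 28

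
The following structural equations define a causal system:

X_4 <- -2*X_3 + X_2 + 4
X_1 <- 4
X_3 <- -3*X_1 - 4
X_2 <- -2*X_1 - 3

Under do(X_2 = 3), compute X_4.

Under do(X_2=3), the mechanism X_2 <- -2*X_1 - 3 is discarded; X_2 is fixed at 3.
X_3 = -3*X_1 - 4  [with X_1=4]  = -16
X_4 = -2*X_3 + X_2 + 4  [with X_3=-16, X_2=3]  = 39

39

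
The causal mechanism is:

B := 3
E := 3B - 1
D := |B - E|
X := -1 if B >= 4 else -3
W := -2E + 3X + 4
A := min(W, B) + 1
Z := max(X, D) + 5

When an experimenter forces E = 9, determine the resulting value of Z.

Under do(E=9), the mechanism E := 3B - 1 is discarded; E is fixed at 9.
D = |B - E|  [with B=3, E=9]  = 6
X = -1 if B >= 4 else -3  [with B=3]  = -3
Z = max(X, D) + 5  [with X=-3, D=6]  = 11

11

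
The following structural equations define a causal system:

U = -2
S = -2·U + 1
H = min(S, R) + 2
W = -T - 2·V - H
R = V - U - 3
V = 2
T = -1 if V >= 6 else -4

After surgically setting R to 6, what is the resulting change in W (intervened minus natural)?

The intervention breaks the incoming arrows to R: R = V - U - 3 no longer applies, and R = 6.
S = -2·U + 1  [with U=-2]  = 5
T = -1 if V >= 6 else -4  [with V=2]  = -4
H = min(S, R) + 2  [with S=5, R=6]  = 7
W = -T - 2·V - H  [with T=-4, V=2, H=7]  = -7
Without intervention: R = V - U - 3  [with V=2, U=-2]  = 1; S = -2·U + 1  [with U=-2]  = 5; T = -1 if V >= 6 else -4  [with V=2]  = -4; H = min(S, R) + 2  [with S=5, R=1]  = 3; W = -T - 2·V - H  [with T=-4, V=2, H=3]  = -3.
Change = -7 − (-3) = -4.

-4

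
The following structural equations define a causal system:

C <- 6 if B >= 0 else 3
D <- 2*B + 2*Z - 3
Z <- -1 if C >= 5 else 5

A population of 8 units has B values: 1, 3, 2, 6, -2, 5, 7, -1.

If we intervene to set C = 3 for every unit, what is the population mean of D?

Under do(C=3), C's equation is replaced by C=3 for every unit. Per-unit D: 9, 13, 11, 19, 3, 17, 21, 5. Mean = 12.25.

12.25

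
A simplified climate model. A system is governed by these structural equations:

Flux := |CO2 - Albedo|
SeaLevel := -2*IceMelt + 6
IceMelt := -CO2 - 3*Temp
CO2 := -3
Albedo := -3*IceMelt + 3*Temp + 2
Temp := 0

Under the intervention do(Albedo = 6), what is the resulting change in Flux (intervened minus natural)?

5

Under do(Albedo=6), the mechanism Albedo := -3*IceMelt + 3*Temp + 2 is discarded; Albedo is fixed at 6.
Flux = |CO2 - Albedo|  [with CO2=-3, Albedo=6]  = 9
Without intervention: IceMelt = -CO2 - 3*Temp  [with CO2=-3, Temp=0]  = 3; Albedo = -3*IceMelt + 3*Temp + 2  [with IceMelt=3, Temp=0]  = -7; Flux = |CO2 - Albedo|  [with CO2=-3, Albedo=-7]  = 4.
Change = 9 − 4 = 5.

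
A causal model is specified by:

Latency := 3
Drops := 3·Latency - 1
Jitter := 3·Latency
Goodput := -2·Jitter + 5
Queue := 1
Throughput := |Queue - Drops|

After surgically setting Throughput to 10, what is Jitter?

The intervention breaks the incoming arrows to Throughput: Throughput := |Queue - Drops| no longer applies, and Throughput = 10.
Since Jitter is not a descendant of the intervened variable, it is unaffected.
Jitter = 3·Latency  [with Latency=3]  = 9

9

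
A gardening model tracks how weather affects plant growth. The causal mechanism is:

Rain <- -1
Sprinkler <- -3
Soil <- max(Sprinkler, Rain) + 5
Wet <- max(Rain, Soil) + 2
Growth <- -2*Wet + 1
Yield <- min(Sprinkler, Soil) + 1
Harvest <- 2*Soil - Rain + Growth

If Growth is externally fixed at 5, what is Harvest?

Under do(Growth=5), the mechanism Growth <- -2*Wet + 1 is discarded; Growth is fixed at 5.
Soil = max(Sprinkler, Rain) + 5  [with Sprinkler=-3, Rain=-1]  = 4
Harvest = 2*Soil - Rain + Growth  [with Soil=4, Rain=-1, Growth=5]  = 14

14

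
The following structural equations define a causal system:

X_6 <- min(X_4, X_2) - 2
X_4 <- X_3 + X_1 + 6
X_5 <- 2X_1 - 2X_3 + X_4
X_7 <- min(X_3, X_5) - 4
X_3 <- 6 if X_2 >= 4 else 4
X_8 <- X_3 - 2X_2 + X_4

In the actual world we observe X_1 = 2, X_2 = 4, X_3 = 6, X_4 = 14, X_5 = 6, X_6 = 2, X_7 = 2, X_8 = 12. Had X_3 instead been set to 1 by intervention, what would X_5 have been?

do(X_3=1) replaces the equation X_3 <- 6 if X_2 >= 4 else 4 with the constant X_3 = 1.
X_4 = X_3 + X_1 + 6  [with X_3=1, X_1=2]  = 9
X_5 = 2X_1 - 2X_3 + X_4  [with X_1=2, X_3=1, X_4=9]  = 11

11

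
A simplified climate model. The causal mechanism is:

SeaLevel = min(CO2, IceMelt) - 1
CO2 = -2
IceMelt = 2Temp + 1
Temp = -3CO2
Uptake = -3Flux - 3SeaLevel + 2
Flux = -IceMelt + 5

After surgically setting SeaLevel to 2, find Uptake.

20

Under do(SeaLevel=2), the mechanism SeaLevel = min(CO2, IceMelt) - 1 is discarded; SeaLevel is fixed at 2.
Temp = -3CO2  [with CO2=-2]  = 6
IceMelt = 2Temp + 1  [with Temp=6]  = 13
Flux = -IceMelt + 5  [with IceMelt=13]  = -8
Uptake = -3Flux - 3SeaLevel + 2  [with Flux=-8, SeaLevel=2]  = 20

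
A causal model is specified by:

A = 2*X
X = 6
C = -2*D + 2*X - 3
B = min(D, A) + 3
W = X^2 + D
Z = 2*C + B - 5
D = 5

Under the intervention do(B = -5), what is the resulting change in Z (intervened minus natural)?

Under do(B=-5), the mechanism B = min(D, A) + 3 is discarded; B is fixed at -5.
C = -2*D + 2*X - 3  [with D=5, X=6]  = -1
Z = 2*C + B - 5  [with C=-1, B=-5]  = -12
Without intervention: C = -2*D + 2*X - 3  [with D=5, X=6]  = -1; A = 2*X  [with X=6]  = 12; B = min(D, A) + 3  [with D=5, A=12]  = 8; Z = 2*C + B - 5  [with C=-1, B=8]  = 1.
Change = -12 − 1 = -13.

-13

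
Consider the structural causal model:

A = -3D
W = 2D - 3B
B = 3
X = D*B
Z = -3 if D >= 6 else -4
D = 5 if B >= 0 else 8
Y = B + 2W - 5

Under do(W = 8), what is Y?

The intervention breaks the incoming arrows to W: W = 2D - 3B no longer applies, and W = 8.
Y = B + 2W - 5  [with B=3, W=8]  = 14

14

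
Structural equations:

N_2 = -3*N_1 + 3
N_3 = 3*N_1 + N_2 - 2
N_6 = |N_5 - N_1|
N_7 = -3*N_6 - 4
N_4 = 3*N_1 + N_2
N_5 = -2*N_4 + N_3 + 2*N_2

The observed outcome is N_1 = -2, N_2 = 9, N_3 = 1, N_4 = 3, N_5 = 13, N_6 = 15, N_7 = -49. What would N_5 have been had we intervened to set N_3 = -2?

do(N_3=-2) replaces the equation N_3 = 3*N_1 + N_2 - 2 with the constant N_3 = -2.
N_2 = -3*N_1 + 3  [with N_1=-2]  = 9
N_4 = 3*N_1 + N_2  [with N_1=-2, N_2=9]  = 3
N_5 = -2*N_4 + N_3 + 2*N_2  [with N_4=3, N_3=-2, N_2=9]  = 10

10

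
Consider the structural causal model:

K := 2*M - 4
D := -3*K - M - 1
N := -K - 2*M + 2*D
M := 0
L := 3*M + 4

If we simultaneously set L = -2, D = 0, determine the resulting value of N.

4

Under do(L = -2, D = 0), each intervened variable's structural equation is replaced by its fixed value.
K = 2*M - 4  [with M=0]  = -4
N = -K - 2*M + 2*D  [with K=-4, M=0, D=0]  = 4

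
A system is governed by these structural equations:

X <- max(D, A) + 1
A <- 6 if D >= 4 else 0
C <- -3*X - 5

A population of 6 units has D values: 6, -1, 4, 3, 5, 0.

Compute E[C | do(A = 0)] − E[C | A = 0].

Every unit gets A=0 under the intervention. C values become -26, -8, -20, -17, -23, -8; E[C|do(A=0)] = -17.
Conditioning on A=0 selects the 3 unit(s) with D ∈ {-1, 3, 0}. Their C values: -8, -17, -8. Mean = -11.
Difference = -17 − (-11) = -6.

-6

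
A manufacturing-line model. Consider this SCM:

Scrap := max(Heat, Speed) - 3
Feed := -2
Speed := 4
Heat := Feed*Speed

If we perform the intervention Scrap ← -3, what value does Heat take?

-8

Under do(Scrap=-3), the mechanism Scrap := max(Heat, Speed) - 3 is discarded; Scrap is fixed at -3.
Since Heat is not a descendant of the intervened variable, it is unaffected.
Heat = Feed*Speed  [with Feed=-2, Speed=4]  = -8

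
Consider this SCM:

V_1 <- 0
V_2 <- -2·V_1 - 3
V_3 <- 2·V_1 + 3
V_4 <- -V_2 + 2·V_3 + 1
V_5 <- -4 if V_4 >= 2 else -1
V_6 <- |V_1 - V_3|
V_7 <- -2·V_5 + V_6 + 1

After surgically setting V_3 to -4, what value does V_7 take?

7

The intervention breaks the incoming arrows to V_3: V_3 <- 2·V_1 + 3 no longer applies, and V_3 = -4.
V_2 = -2·V_1 - 3  [with V_1=0]  = -3
V_4 = -V_2 + 2·V_3 + 1  [with V_2=-3, V_3=-4]  = -4
V_5 = -4 if V_4 >= 2 else -1  [with V_4=-4]  = -1
V_6 = |V_1 - V_3|  [with V_1=0, V_3=-4]  = 4
V_7 = -2·V_5 + V_6 + 1  [with V_5=-1, V_6=4]  = 7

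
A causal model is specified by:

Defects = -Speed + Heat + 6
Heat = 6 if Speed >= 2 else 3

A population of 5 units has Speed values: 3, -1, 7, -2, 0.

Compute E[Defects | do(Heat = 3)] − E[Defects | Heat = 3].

-2.4

The intervention sets Heat=3 in all 5 units regardless of Speed. Recomputing Defects per unit gives 6, 10, 2, 11, 9; average 7.6.
E[Defects|Heat=3] averages over only the 3 units with Heat=3 (Speed = -1, -2, 0): Defects = 10, 11, 9, mean 10.
Difference = 7.6 − 10 = -2.4.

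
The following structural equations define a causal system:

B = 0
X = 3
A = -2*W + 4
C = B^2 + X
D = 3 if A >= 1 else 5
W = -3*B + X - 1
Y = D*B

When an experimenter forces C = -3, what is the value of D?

5

do(C=-3) replaces the equation C = B^2 + X with the constant C = -3.
Since D is not a descendant of the intervened variable, it is unaffected.
W = -3*B + X - 1  [with B=0, X=3]  = 2
A = -2*W + 4  [with W=2]  = 0
D = 3 if A >= 1 else 5  [with A=0]  = 5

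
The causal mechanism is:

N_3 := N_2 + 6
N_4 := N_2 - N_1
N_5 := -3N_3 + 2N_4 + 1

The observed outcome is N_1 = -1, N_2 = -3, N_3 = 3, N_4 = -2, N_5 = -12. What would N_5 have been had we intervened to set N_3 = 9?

-30

do(N_3=9) replaces the equation N_3 := N_2 + 6 with the constant N_3 = 9.
N_4 = N_2 - N_1  [with N_2=-3, N_1=-1]  = -2
N_5 = -3N_3 + 2N_4 + 1  [with N_3=9, N_4=-2]  = -30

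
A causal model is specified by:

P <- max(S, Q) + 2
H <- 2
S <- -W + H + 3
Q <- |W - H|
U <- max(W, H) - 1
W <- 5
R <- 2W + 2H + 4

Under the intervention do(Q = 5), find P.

7

Intervening sets Q = 5 and removes its equation (Q <- |W - H|).
S = -W + H + 3  [with W=5, H=2]  = 0
P = max(S, Q) + 2  [with S=0, Q=5]  = 7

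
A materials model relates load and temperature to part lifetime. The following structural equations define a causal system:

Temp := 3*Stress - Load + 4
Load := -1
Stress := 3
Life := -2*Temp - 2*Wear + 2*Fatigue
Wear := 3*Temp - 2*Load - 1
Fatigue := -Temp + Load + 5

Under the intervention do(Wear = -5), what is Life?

Under do(Wear=-5), the mechanism Wear := 3*Temp - 2*Load - 1 is discarded; Wear is fixed at -5.
Temp = 3*Stress - Load + 4  [with Stress=3, Load=-1]  = 14
Fatigue = -Temp + Load + 5  [with Temp=14, Load=-1]  = -10
Life = -2*Temp - 2*Wear + 2*Fatigue  [with Temp=14, Wear=-5, Fatigue=-10]  = -38

-38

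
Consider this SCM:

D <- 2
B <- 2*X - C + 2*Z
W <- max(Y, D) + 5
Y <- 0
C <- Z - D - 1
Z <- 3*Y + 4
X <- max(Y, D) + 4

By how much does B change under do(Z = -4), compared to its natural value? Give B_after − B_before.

-8

Under do(Z=-4), the mechanism Z <- 3*Y + 4 is discarded; Z is fixed at -4.
X = max(Y, D) + 4  [with Y=0, D=2]  = 6
C = Z - D - 1  [with Z=-4, D=2]  = -7
B = 2*X - C + 2*Z  [with X=6, C=-7, Z=-4]  = 11
Without intervention: X = max(Y, D) + 4  [with Y=0, D=2]  = 6; Z = 3*Y + 4  [with Y=0]  = 4; C = Z - D - 1  [with Z=4, D=2]  = 1; B = 2*X - C + 2*Z  [with X=6, C=1, Z=4]  = 19.
Change = 11 − 19 = -8.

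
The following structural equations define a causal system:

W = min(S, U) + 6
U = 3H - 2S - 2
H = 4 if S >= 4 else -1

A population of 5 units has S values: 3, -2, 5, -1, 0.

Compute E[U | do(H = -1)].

-7

Under do(H=-1), H's equation is replaced by H=-1 for every unit. Per-unit U: -11, -1, -15, -3, -5. Mean = -7.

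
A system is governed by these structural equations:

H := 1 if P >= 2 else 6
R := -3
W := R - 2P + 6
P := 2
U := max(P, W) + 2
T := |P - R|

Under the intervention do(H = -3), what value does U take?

Intervening sets H = -3 and removes its equation (H := 1 if P >= 2 else 6).
No directed path runs from H to U, so U keeps its natural value.
W = R - 2P + 6  [with R=-3, P=2]  = -1
U = max(P, W) + 2  [with P=2, W=-1]  = 4

4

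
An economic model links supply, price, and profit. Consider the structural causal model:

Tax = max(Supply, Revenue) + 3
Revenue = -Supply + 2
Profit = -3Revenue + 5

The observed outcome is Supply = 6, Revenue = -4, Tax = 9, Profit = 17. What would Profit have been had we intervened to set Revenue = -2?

11

Under do(Revenue=-2), the mechanism Revenue = -Supply + 2 is discarded; Revenue is fixed at -2.
Profit = -3Revenue + 5  [with Revenue=-2]  = 11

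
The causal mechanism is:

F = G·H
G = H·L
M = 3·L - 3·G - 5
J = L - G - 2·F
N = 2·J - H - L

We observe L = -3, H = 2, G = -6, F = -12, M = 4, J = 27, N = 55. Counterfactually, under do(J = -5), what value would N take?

Intervening sets J = -5 and removes its equation (J = L - G - 2·F).
N = 2·J - H - L  [with J=-5, H=2, L=-3]  = -9

-9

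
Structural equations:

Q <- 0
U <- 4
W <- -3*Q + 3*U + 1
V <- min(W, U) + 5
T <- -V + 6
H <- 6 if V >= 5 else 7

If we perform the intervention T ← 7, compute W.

13

do(T=7) replaces the equation T <- -V + 6 with the constant T = 7.
W is not downstream of the intervention, so its value is determined by the original equations.
W = -3*Q + 3*U + 1  [with Q=0, U=4]  = 13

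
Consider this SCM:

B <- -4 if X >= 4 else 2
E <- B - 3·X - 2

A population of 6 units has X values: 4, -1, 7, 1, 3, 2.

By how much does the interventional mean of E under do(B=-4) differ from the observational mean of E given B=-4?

do(B=-4) breaks B's dependence on X. With B=-4 fixed, E across the units is -18, -3, -27, -9, -15, -12, mean -14.
Observing B=-4 restricts to units where B's equation naturally yields -4: X ∈ {4, 7}. In that subpopulation E = -18, -27, mean -22.5.
Difference = -14 − (-22.5) = 8.5.

8.5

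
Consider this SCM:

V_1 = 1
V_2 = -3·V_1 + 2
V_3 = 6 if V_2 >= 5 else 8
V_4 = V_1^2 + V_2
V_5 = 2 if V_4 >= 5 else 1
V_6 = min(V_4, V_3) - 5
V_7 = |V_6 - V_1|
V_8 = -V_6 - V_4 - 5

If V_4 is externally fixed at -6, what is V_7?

The intervention breaks the incoming arrows to V_4: V_4 = V_1^2 + V_2 no longer applies, and V_4 = -6.
V_2 = -3·V_1 + 2  [with V_1=1]  = -1
V_3 = 6 if V_2 >= 5 else 8  [with V_2=-1]  = 8
V_6 = min(V_4, V_3) - 5  [with V_4=-6, V_3=8]  = -11
V_7 = |V_6 - V_1|  [with V_6=-11, V_1=1]  = 12

12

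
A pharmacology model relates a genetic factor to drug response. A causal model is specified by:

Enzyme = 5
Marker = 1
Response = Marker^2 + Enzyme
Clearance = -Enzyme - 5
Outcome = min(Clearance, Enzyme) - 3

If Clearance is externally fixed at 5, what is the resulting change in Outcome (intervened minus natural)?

Intervening sets Clearance = 5 and removes its equation (Clearance = -Enzyme - 5).
Outcome = min(Clearance, Enzyme) - 3  [with Clearance=5, Enzyme=5]  = 2
Without intervention: Clearance = -Enzyme - 5  [with Enzyme=5]  = -10; Outcome = min(Clearance, Enzyme) - 3  [with Clearance=-10, Enzyme=5]  = -13.
Change = 2 − (-13) = 15.

15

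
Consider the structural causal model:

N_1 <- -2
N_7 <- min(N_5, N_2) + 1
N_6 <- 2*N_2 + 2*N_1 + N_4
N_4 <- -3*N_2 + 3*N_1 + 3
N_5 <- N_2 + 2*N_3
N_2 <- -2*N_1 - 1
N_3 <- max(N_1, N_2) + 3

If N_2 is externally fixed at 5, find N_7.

6

Under do(N_2=5), the mechanism N_2 <- -2*N_1 - 1 is discarded; N_2 is fixed at 5.
N_3 = max(N_1, N_2) + 3  [with N_1=-2, N_2=5]  = 8
N_5 = N_2 + 2*N_3  [with N_2=5, N_3=8]  = 21
N_7 = min(N_5, N_2) + 1  [with N_5=21, N_2=5]  = 6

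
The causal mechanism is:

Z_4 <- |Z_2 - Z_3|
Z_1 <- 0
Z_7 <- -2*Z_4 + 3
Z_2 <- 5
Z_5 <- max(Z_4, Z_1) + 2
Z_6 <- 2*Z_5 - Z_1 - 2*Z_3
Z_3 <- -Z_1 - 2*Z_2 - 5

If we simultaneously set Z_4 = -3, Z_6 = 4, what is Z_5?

Setting Z_4 = -3, Z_6 = 4 by intervention discards those variables' equations.
Z_5 = max(Z_4, Z_1) + 2  [with Z_4=-3, Z_1=0]  = 2

2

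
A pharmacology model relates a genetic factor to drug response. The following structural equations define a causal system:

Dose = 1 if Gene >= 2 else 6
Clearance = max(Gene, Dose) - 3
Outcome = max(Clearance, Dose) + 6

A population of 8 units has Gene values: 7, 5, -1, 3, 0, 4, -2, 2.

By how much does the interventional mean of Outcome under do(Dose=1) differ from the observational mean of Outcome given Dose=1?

-0.3

Under do(Dose=1), Dose's equation is replaced by Dose=1 for every unit. Per-unit Outcome: 10, 8, 7, 7, 7, 7, 7, 7. Mean = 7.5.
Observing Dose=1 restricts to units where Dose's equation naturally yields 1: Gene ∈ {7, 5, 3, 4, 2}. In that subpopulation Outcome = 10, 8, 7, 7, 7, mean 7.8.
Difference = 7.5 − 7.8 = -0.3.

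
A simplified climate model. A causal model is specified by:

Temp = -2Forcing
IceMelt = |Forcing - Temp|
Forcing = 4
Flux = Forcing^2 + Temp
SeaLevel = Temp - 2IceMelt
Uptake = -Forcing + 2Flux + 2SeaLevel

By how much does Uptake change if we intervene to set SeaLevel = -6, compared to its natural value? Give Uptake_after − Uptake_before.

52

Under do(SeaLevel=-6), the mechanism SeaLevel = Temp - 2IceMelt is discarded; SeaLevel is fixed at -6.
Temp = -2Forcing  [with Forcing=4]  = -8
Flux = Forcing^2 + Temp  [with Forcing=4, Temp=-8]  = 8
Uptake = -Forcing + 2Flux + 2SeaLevel  [with Forcing=4, Flux=8, SeaLevel=-6]  = 0
Without intervention: Temp = -2Forcing  [with Forcing=4]  = -8; IceMelt = |Forcing - Temp|  [with Forcing=4, Temp=-8]  = 12; SeaLevel = Temp - 2IceMelt  [with Temp=-8, IceMelt=12]  = -32; Flux = Forcing^2 + Temp  [with Forcing=4, Temp=-8]  = 8; Uptake = -Forcing + 2Flux + 2SeaLevel  [with Forcing=4, Flux=8, SeaLevel=-32]  = -52.
Change = 0 − (-52) = 52.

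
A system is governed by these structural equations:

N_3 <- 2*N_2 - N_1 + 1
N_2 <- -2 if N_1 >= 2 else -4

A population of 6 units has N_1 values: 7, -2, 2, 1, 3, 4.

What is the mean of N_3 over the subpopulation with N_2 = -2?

Observing N_2=-2 restricts to units where N_2's equation naturally yields -2: N_1 ∈ {7, 2, 3, 4}. In that subpopulation N_3 = -10, -5, -6, -7, mean -7.

-7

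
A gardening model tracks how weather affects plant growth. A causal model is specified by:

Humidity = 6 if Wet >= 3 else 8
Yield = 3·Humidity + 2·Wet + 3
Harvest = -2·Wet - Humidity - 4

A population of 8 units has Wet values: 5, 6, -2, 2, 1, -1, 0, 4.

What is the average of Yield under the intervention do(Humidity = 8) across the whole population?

Under do(Humidity=8), Humidity's equation is replaced by Humidity=8 for every unit. Per-unit Yield: 37, 39, 23, 31, 29, 25, 27, 35. Mean = 30.75.

30.75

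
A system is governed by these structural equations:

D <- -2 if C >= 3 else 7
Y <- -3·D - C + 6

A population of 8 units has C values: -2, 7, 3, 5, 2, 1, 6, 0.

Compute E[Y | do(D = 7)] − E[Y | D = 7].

-2.5

do(D=7) breaks D's dependence on C. With D=7 fixed, Y across the units is -13, -22, -18, -20, -17, -16, -21, -15, mean -17.75.
Observing D=7 restricts to units where D's equation naturally yields 7: C ∈ {-2, 2, 1, 0}. In that subpopulation Y = -13, -17, -16, -15, mean -15.25.
Difference = -17.75 − (-15.25) = -2.5.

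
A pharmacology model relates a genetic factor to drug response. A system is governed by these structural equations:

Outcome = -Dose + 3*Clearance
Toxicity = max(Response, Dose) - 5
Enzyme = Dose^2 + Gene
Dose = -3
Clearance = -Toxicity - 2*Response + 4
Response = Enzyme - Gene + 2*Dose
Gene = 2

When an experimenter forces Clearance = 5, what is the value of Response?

3

do(Clearance=5) replaces the equation Clearance = -Toxicity - 2*Response + 4 with the constant Clearance = 5.
No directed path runs from Clearance to Response, so Response keeps its natural value.
Enzyme = Dose^2 + Gene  [with Dose=-3, Gene=2]  = 11
Response = Enzyme - Gene + 2*Dose  [with Enzyme=11, Gene=2, Dose=-3]  = 3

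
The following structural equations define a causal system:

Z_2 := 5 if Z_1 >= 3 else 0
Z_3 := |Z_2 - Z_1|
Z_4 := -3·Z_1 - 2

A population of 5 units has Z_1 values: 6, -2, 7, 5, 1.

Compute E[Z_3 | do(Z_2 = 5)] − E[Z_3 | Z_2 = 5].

The intervention sets Z_2=5 in all 5 units regardless of Z_1. Recomputing Z_3 per unit gives 1, 7, 2, 0, 4; average 2.8.
Observing Z_2=5 restricts to units where Z_2's equation naturally yields 5: Z_1 ∈ {6, 7, 5}. In that subpopulation Z_3 = 1, 2, 0, mean 1.
Difference = 2.8 − 1 = 1.8.

1.8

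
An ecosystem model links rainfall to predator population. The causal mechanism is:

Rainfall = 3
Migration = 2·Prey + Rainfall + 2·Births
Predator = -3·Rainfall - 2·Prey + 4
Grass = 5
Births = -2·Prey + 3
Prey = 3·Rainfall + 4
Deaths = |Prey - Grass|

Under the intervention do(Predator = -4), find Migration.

The intervention breaks the incoming arrows to Predator: Predator = -3·Rainfall - 2·Prey + 4 no longer applies, and Predator = -4.
No directed path runs from Predator to Migration, so Migration keeps its natural value.
Prey = 3·Rainfall + 4  [with Rainfall=3]  = 13
Births = -2·Prey + 3  [with Prey=13]  = -23
Migration = 2·Prey + Rainfall + 2·Births  [with Prey=13, Rainfall=3, Births=-23]  = -17

-17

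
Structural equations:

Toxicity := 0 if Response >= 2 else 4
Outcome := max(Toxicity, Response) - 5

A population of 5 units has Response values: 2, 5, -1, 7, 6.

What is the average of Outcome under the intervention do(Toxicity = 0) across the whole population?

Every unit gets Toxicity=0 under the intervention. Outcome values become -3, 0, -5, 2, 1; E[Outcome|do(Toxicity=0)] = -1.

-1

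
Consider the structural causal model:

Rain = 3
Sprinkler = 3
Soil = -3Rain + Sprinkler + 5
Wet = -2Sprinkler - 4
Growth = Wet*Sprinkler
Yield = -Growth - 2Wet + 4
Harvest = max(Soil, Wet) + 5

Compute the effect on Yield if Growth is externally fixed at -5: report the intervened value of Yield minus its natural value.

-25

The intervention breaks the incoming arrows to Growth: Growth = Wet*Sprinkler no longer applies, and Growth = -5.
Wet = -2Sprinkler - 4  [with Sprinkler=3]  = -10
Yield = -Growth - 2Wet + 4  [with Growth=-5, Wet=-10]  = 29
Without intervention: Wet = -2Sprinkler - 4  [with Sprinkler=3]  = -10; Growth = Wet*Sprinkler  [with Wet=-10, Sprinkler=3]  = -30; Yield = -Growth - 2Wet + 4  [with Growth=-30, Wet=-10]  = 54.
Change = 29 − 54 = -25.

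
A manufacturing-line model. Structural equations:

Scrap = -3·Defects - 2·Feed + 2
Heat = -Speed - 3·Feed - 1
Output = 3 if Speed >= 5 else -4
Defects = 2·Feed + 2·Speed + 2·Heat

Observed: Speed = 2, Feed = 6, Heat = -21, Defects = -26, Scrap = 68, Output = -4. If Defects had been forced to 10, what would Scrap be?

Intervening sets Defects = 10 and removes its equation (Defects = 2·Feed + 2·Speed + 2·Heat).
Scrap = -3·Defects - 2·Feed + 2  [with Defects=10, Feed=6]  = -40

-40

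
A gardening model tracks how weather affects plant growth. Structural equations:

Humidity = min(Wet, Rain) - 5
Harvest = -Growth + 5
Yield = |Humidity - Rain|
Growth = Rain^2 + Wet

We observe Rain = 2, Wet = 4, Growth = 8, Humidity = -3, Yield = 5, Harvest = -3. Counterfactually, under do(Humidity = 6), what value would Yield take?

4

Intervening sets Humidity = 6 and removes its equation (Humidity = min(Wet, Rain) - 5).
Yield = |Humidity - Rain|  [with Humidity=6, Rain=2]  = 4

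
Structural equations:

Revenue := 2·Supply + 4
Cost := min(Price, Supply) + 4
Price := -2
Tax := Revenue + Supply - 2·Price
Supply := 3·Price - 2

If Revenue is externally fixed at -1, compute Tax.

-5

Intervening sets Revenue = -1 and removes its equation (Revenue := 2·Supply + 4).
Supply = 3·Price - 2  [with Price=-2]  = -8
Tax = Revenue + Supply - 2·Price  [with Revenue=-1, Supply=-8, Price=-2]  = -5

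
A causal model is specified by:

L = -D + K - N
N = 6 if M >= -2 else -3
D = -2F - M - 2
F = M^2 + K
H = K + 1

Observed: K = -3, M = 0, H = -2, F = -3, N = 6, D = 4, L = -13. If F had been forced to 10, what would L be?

13

The intervention breaks the incoming arrows to F: F = M^2 + K no longer applies, and F = 10.
N = 6 if M >= -2 else -3  [with M=0]  = 6
D = -2F - M - 2  [with F=10, M=0]  = -22
L = -D + K - N  [with D=-22, K=-3, N=6]  = 13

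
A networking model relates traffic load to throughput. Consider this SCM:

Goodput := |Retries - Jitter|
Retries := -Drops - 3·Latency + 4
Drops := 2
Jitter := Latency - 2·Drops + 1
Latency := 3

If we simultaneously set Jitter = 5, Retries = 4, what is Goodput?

1

The joint intervention fixes Jitter = 5, Retries = 4, removing each variable's own equation.
Goodput = |Retries - Jitter|  [with Retries=4, Jitter=5]  = 1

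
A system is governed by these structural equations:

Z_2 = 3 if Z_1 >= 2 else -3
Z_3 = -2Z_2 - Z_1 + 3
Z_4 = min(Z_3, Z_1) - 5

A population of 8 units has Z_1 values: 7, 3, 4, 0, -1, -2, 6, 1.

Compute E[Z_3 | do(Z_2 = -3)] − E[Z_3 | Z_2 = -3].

-2.75

The intervention sets Z_2=-3 in all 8 units regardless of Z_1. Recomputing Z_3 per unit gives 2, 6, 5, 9, 10, 11, 3, 8; average 6.75.
Conditioning on Z_2=-3 selects the 4 unit(s) with Z_1 ∈ {0, -1, -2, 1}. Their Z_3 values: 9, 10, 11, 8. Mean = 9.5.
Difference = 6.75 − 9.5 = -2.75.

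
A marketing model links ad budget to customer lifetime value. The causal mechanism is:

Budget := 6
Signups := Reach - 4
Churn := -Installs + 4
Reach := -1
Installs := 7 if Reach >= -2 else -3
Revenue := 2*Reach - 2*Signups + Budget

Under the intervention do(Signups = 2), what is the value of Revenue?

0

Under do(Signups=2), the mechanism Signups := Reach - 4 is discarded; Signups is fixed at 2.
Revenue = 2*Reach - 2*Signups + Budget  [with Reach=-1, Signups=2, Budget=6]  = 0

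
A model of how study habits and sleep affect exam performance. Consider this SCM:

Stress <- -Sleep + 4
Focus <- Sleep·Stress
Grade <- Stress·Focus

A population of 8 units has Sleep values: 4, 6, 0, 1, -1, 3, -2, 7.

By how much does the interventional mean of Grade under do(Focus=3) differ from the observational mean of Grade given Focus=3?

The intervention sets Focus=3 in all 8 units regardless of Sleep. Recomputing Grade per unit gives 0, -6, 12, 9, 15, 3, 18, -9; average 5.25.
Conditioning on Focus=3 selects the 2 unit(s) with Sleep ∈ {1, 3}. Their Grade values: 9, 3. Mean = 6.
Difference = 5.25 − 6 = -0.75.

-0.75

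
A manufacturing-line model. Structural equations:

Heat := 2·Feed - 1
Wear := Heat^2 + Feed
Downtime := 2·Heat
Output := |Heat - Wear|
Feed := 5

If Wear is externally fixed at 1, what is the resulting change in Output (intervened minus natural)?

The intervention breaks the incoming arrows to Wear: Wear := Heat^2 + Feed no longer applies, and Wear = 1.
Heat = 2·Feed - 1  [with Feed=5]  = 9
Output = |Heat - Wear|  [with Heat=9, Wear=1]  = 8
Without intervention: Heat = 2·Feed - 1  [with Feed=5]  = 9; Wear = Heat^2 + Feed  [with Heat=9, Feed=5]  = 86; Output = |Heat - Wear|  [with Heat=9, Wear=86]  = 77.
Change = 8 − 77 = -69.

-69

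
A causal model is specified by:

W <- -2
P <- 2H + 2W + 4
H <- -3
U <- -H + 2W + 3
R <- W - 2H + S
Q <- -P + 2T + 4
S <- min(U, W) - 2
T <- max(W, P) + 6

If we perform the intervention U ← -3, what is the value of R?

-1

The intervention breaks the incoming arrows to U: U <- -H + 2W + 3 no longer applies, and U = -3.
S = min(U, W) - 2  [with U=-3, W=-2]  = -5
R = W - 2H + S  [with W=-2, H=-3, S=-5]  = -1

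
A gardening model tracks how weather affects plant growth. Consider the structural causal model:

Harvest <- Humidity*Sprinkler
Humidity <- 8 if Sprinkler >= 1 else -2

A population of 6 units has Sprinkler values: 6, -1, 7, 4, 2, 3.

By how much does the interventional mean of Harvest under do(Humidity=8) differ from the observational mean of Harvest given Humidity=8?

do(Humidity=8) breaks Humidity's dependence on Sprinkler. With Humidity=8 fixed, Harvest across the units is 48, -8, 56, 32, 16, 24, mean 28.
Conditioning on Humidity=8 selects the 5 unit(s) with Sprinkler ∈ {6, 7, 4, 2, 3}. Their Harvest values: 48, 56, 32, 16, 24. Mean = 35.2.
Difference = 28 − 35.2 = -7.2.

-7.2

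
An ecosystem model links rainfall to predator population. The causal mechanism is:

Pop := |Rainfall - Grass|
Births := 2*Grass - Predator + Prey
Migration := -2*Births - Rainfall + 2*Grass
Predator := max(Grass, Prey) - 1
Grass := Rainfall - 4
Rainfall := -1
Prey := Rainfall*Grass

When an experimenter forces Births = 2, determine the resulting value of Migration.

-13

The intervention breaks the incoming arrows to Births: Births := 2*Grass - Predator + Prey no longer applies, and Births = 2.
Grass = Rainfall - 4  [with Rainfall=-1]  = -5
Migration = -2*Births - Rainfall + 2*Grass  [with Births=2, Rainfall=-1, Grass=-5]  = -13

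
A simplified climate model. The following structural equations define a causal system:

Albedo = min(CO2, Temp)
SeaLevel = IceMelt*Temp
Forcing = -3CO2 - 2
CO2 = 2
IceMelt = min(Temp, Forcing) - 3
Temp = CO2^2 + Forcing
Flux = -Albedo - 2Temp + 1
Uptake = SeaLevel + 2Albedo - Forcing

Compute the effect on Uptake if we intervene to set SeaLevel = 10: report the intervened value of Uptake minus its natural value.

Intervening sets SeaLevel = 10 and removes its equation (SeaLevel = IceMelt*Temp).
Forcing = -3CO2 - 2  [with CO2=2]  = -8
Temp = CO2^2 + Forcing  [with CO2=2, Forcing=-8]  = -4
Albedo = min(CO2, Temp)  [with CO2=2, Temp=-4]  = -4
Uptake = SeaLevel + 2Albedo - Forcing  [with SeaLevel=10, Albedo=-4, Forcing=-8]  = 10
Without intervention: Forcing = -3CO2 - 2  [with CO2=2]  = -8; Temp = CO2^2 + Forcing  [with CO2=2, Forcing=-8]  = -4; IceMelt = min(Temp, Forcing) - 3  [with Temp=-4, Forcing=-8]  = -11; Albedo = min(CO2, Temp)  [with CO2=2, Temp=-4]  = -4; SeaLevel = IceMelt*Temp  [with IceMelt=-11, Temp=-4]  = 44; Uptake = SeaLevel + 2Albedo - Forcing  [with SeaLevel=44, Albedo=-4, Forcing=-8]  = 44.
Change = 10 − 44 = -34.

-34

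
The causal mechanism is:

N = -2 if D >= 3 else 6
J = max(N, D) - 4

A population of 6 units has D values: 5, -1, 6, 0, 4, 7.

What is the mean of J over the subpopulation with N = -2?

1.5

Observing N=-2 restricts to units where N's equation naturally yields -2: D ∈ {5, 6, 4, 7}. In that subpopulation J = 1, 2, 0, 3, mean 1.5.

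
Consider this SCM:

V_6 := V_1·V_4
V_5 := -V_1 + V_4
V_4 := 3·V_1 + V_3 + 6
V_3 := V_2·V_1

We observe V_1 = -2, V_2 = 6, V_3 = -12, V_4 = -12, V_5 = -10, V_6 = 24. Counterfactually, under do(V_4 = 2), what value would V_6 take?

-4

Under do(V_4=2), the mechanism V_4 := 3·V_1 + V_3 + 6 is discarded; V_4 is fixed at 2.
V_6 = V_1·V_4  [with V_1=-2, V_4=2]  = -4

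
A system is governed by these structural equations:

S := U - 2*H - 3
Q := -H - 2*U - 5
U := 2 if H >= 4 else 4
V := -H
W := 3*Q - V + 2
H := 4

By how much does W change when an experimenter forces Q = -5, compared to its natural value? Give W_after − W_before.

24

do(Q=-5) replaces the equation Q := -H - 2*U - 5 with the constant Q = -5.
V = -H  [with H=4]  = -4
W = 3*Q - V + 2  [with Q=-5, V=-4]  = -9
Without intervention: U = 2 if H >= 4 else 4  [with H=4]  = 2; Q = -H - 2*U - 5  [with H=4, U=2]  = -13; V = -H  [with H=4]  = -4; W = 3*Q - V + 2  [with Q=-13, V=-4]  = -33.
Change = -9 − (-33) = 24.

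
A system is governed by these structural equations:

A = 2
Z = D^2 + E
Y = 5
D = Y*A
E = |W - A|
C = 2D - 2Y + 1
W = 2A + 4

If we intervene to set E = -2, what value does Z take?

98

The intervention breaks the incoming arrows to E: E = |W - A| no longer applies, and E = -2.
D = Y*A  [with Y=5, A=2]  = 10
Z = D^2 + E  [with D=10, E=-2]  = 98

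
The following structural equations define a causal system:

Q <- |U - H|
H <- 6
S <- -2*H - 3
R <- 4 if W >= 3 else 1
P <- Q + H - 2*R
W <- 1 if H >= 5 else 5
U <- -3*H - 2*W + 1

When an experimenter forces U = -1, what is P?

11

The intervention breaks the incoming arrows to U: U <- -3*H - 2*W + 1 no longer applies, and U = -1.
W = 1 if H >= 5 else 5  [with H=6]  = 1
Q = |U - H|  [with U=-1, H=6]  = 7
R = 4 if W >= 3 else 1  [with W=1]  = 1
P = Q + H - 2*R  [with Q=7, H=6, R=1]  = 11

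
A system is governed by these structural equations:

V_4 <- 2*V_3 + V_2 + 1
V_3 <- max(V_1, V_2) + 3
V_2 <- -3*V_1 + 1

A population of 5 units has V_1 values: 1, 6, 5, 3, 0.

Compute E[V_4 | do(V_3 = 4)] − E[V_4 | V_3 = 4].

-7.5

do(V_3=4) breaks V_3's dependence on V_1. With V_3=4 fixed, V_4 across the units is 7, -8, -5, 1, 10, mean 1.
Observing V_3=4 restricts to units where V_3's equation naturally yields 4: V_1 ∈ {1, 0}. In that subpopulation V_4 = 7, 10, mean 8.5.
Difference = 1 − 8.5 = -7.5.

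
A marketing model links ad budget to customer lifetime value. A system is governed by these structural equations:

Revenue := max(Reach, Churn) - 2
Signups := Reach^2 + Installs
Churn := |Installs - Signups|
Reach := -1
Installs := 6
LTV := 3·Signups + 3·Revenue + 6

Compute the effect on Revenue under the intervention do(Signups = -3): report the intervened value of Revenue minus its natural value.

do(Signups=-3) replaces the equation Signups := Reach^2 + Installs with the constant Signups = -3.
Churn = |Installs - Signups|  [with Installs=6, Signups=-3]  = 9
Revenue = max(Reach, Churn) - 2  [with Reach=-1, Churn=9]  = 7
Without intervention: Signups = Reach^2 + Installs  [with Reach=-1, Installs=6]  = 7; Churn = |Installs - Signups|  [with Installs=6, Signups=7]  = 1; Revenue = max(Reach, Churn) - 2  [with Reach=-1, Churn=1]  = -1.
Change = 7 − (-1) = 8.

8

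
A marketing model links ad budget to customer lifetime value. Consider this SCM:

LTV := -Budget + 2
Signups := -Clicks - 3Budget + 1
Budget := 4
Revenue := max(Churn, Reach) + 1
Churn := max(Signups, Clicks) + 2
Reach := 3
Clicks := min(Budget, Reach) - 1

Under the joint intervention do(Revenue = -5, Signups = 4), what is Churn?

Setting Revenue = -5, Signups = 4 by intervention discards those variables' equations.
Clicks = min(Budget, Reach) - 1  [with Budget=4, Reach=3]  = 2
Churn = max(Signups, Clicks) + 2  [with Signups=4, Clicks=2]  = 6

6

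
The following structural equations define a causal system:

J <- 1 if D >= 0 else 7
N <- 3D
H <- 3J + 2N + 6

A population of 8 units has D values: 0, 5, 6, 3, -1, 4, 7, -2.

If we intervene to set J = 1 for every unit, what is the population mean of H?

25.5

The intervention sets J=1 in all 8 units regardless of D. Recomputing H per unit gives 9, 39, 45, 27, 3, 33, 51, -3; average 25.5.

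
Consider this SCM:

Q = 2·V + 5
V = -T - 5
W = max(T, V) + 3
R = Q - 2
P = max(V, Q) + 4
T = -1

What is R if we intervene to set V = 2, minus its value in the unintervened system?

12

Under do(V=2), the mechanism V = -T - 5 is discarded; V is fixed at 2.
Q = 2·V + 5  [with V=2]  = 9
R = Q - 2  [with Q=9]  = 7
Without intervention: V = -T - 5  [with T=-1]  = -4; Q = 2·V + 5  [with V=-4]  = -3; R = Q - 2  [with Q=-3]  = -5.
Change = 7 − (-5) = 12.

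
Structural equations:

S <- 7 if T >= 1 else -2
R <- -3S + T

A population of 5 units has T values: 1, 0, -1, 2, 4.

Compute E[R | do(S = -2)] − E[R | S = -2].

1.7

The intervention sets S=-2 in all 5 units regardless of T. Recomputing R per unit gives 7, 6, 5, 8, 10; average 7.2.
Conditioning on S=-2 selects the 2 unit(s) with T ∈ {0, -1}. Their R values: 6, 5. Mean = 5.5.
Difference = 7.2 − 5.5 = 1.7.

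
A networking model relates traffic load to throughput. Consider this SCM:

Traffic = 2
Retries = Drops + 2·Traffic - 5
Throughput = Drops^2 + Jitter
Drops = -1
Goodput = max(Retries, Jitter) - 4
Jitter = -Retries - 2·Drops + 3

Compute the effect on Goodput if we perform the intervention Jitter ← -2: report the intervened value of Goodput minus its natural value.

Under do(Jitter=-2), the mechanism Jitter = -Retries - 2·Drops + 3 is discarded; Jitter is fixed at -2.
Retries = Drops + 2·Traffic - 5  [with Drops=-1, Traffic=2]  = -2
Goodput = max(Retries, Jitter) - 4  [with Retries=-2, Jitter=-2]  = -6
Without intervention: Retries = Drops + 2·Traffic - 5  [with Drops=-1, Traffic=2]  = -2; Jitter = -Retries - 2·Drops + 3  [with Retries=-2, Drops=-1]  = 7; Goodput = max(Retries, Jitter) - 4  [with Retries=-2, Jitter=7]  = 3.
Change = -6 − 3 = -9.

-9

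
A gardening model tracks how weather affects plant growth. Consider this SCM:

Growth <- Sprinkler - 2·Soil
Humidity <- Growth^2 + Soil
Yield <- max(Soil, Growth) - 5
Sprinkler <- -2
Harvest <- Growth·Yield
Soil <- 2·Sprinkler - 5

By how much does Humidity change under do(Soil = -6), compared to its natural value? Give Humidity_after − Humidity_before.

Under do(Soil=-6), the mechanism Soil <- 2·Sprinkler - 5 is discarded; Soil is fixed at -6.
Growth = Sprinkler - 2·Soil  [with Sprinkler=-2, Soil=-6]  = 10
Humidity = Growth^2 + Soil  [with Growth=10, Soil=-6]  = 94
Without intervention: Soil = 2·Sprinkler - 5  [with Sprinkler=-2]  = -9; Growth = Sprinkler - 2·Soil  [with Sprinkler=-2, Soil=-9]  = 16; Humidity = Growth^2 + Soil  [with Growth=16, Soil=-9]  = 247.
Change = 94 − 247 = -153.

-153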